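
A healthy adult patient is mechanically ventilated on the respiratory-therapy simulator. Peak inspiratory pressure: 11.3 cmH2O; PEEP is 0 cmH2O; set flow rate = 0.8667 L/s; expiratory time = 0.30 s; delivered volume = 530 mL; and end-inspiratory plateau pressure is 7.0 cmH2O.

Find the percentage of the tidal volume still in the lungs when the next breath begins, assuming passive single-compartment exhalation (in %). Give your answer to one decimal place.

R = (PIP − Pplat)/V̇ = (11.3 − 7.0) / 0.8667 = 4.3/0.8667 = 4.961 cmH2O·s/L.
C = Vt/(Pplat − PEEP) = 530.0 / (7.0 − 0) = 530.0/7.0 = 75.714 mL/cmH2O.
τ = R × C = 4.961 × 0.07571 L/cmH2O = 0.3756 s.
Fraction remaining at end-expiration = e^(−Te/τ) = e^(−0.30/0.3756) = 0.4499 → 44.99%.

45.0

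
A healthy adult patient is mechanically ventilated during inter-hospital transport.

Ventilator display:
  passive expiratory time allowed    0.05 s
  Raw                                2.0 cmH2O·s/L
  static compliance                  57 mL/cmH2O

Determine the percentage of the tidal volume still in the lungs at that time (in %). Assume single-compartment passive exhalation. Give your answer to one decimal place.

τ = R × C = 2.0 × 57 mL/cmH2O = 2.0 × 0.057 L/cmH2O = 0.114 s.
Passive exhalation: V(t)/V₀ = e^(−t/τ) = e^(−0.05/0.114) = 0.6449.
Fraction remaining = 0.6449 → 64.49%.

64.5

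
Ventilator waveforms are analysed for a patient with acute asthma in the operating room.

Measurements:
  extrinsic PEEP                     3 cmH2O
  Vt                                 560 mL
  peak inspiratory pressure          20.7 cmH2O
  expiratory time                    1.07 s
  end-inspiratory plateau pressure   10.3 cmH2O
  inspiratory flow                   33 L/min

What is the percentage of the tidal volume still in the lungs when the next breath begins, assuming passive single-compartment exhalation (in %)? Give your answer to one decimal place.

Flow: 33 L/min ÷ 60 = 0.55 L/s.
R = (PIP − Pplat)/V̇ = (20.7 − 10.3) / 0.55 = 10.4/0.55 = 18.909 cmH2O·s/L.
C = Vt/(Pplat − PEEP) = 560.0 / (10.3 − 3) = 560.0/7.3 = 76.712 mL/cmH2O.
τ = R × C = 18.909 × 0.07671 L/cmH2O = 1.451 s.
Fraction remaining at end-expiration = e^(−Te/τ) = e^(−1.07/1.451) = 0.4783 → 47.83%.

47.8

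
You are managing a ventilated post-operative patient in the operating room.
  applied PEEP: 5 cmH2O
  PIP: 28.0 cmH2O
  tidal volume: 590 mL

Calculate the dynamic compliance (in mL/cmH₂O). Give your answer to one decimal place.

25.7

Dynamic compliance = Vt / (PIP − PEEP) = 590 / (28.0 − 5) = 590 / 23.0 = 25.652 mL/cmH2O.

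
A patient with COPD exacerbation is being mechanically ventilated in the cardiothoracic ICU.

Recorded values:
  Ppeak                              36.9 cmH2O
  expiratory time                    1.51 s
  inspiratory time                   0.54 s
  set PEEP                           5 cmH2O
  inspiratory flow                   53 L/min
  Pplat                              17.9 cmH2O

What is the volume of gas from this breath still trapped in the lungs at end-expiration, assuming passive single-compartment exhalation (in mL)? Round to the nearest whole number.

71

Flow: 53 L/min ÷ 60 = 0.8833 L/s.
Vt = flow × Ti = 0.8833 L/s × 0.54 s × 1000 mL/L = 476.98 mL.
R = (PIP − Pplat)/V̇ = (36.9 − 17.9) / 0.8833 = 19.0/0.8833 = 21.51 cmH2O·s/L.
C = Vt/(Pplat − PEEP) = 476.98 / (17.9 − 5) = 476.98/12.9 = 36.975 mL/cmH2O.
τ = R × C = 21.51 × 0.03698 L/cmH2O = 0.7954 s.
Fraction remaining = e^(−Te/τ) = e^(−1.51/0.7954) = 0.1498.
Trapped volume = 476.98 × 0.1498 = 71.452 mL.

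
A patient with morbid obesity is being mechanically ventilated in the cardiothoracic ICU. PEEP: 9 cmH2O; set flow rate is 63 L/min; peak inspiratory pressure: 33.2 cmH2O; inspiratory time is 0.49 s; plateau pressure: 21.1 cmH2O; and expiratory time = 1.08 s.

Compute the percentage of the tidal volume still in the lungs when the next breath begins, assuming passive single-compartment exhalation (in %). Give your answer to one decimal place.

11.0

Flow: 63 L/min ÷ 60 = 1.05 L/s.
Vt = flow × Ti = 1.05 L/s × 0.49 s × 1000 mL/L = 514.5 mL.
R = (PIP − Pplat)/V̇ = (33.2 − 21.1) / 1.05 = 12.1/1.05 = 11.524 cmH2O·s/L.
C = Vt/(Pplat − PEEP) = 514.5 / (21.1 − 9) = 514.5/12.1 = 42.521 mL/cmH2O.
τ = R × C = 11.524 × 0.04252 L/cmH2O = 0.49 s.
Fraction remaining at end-expiration = e^(−Te/τ) = e^(−1.08/0.49) = 0.1104 → 11.04%.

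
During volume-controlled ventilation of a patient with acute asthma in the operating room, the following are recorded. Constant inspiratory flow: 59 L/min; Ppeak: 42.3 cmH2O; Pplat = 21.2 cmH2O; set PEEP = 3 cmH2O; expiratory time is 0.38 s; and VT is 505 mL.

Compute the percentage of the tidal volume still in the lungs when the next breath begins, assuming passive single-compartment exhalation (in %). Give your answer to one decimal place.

Flow: 59 L/min ÷ 60 = 0.9833 L/s.
R = (PIP − Pplat)/V̇ = (42.3 − 21.2) / 0.9833 = 21.1/0.9833 = 21.458 cmH2O·s/L.
C = Vt/(Pplat − PEEP) = 505.0 / (21.2 − 3) = 505.0/18.2 = 27.747 mL/cmH2O.
τ = R × C = 21.458 × 0.02775 L/cmH2O = 0.5955 s.
Fraction remaining at end-expiration = e^(−Te/τ) = e^(−0.38/0.5955) = 0.5283 → 52.83%.

52.8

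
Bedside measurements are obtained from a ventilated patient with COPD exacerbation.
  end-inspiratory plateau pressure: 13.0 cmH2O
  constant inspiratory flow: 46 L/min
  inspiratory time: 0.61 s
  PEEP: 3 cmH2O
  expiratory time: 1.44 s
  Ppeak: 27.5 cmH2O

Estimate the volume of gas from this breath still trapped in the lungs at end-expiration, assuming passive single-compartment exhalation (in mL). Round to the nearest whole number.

92

Flow: 46 L/min ÷ 60 = 0.7667 L/s.
Vt = flow × Ti = 0.7667 L/s × 0.61 s × 1000 mL/L = 467.69 mL.
R = (PIP − Pplat)/V̇ = (27.5 − 13.0) / 0.7667 = 14.5/0.7667 = 18.912 cmH2O·s/L.
C = Vt/(Pplat − PEEP) = 467.69 / (13.0 − 3) = 467.69/10.0 = 46.769 mL/cmH2O.
τ = R × C = 18.912 × 0.04677 L/cmH2O = 0.8845 s.
Fraction remaining = e^(−Te/τ) = e^(−1.44/0.8845) = 0.1963.
Trapped volume = 467.69 × 0.1963 = 91.808 mL.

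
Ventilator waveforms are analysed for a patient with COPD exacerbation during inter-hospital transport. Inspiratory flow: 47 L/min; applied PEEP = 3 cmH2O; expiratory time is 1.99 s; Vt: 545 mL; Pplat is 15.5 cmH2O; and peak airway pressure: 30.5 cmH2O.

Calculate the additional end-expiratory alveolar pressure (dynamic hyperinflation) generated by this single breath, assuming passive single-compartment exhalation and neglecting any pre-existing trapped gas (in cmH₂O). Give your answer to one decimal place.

Flow: 47 L/min ÷ 60 = 0.7833 L/s.
R = (PIP − Pplat)/V̇ = (30.5 − 15.5) / 0.7833 = 15.0/0.7833 = 19.15 cmH2O·s/L.
C = Vt/(Pplat − PEEP) = 545.0 / (15.5 − 3) = 545.0/12.5 = 43.6 mL/cmH2O.
τ = R × C = 19.15 × 0.0436 L/cmH2O = 0.8349 s.
Fraction remaining = e^(−Te/τ) = e^(−1.99/0.8349) = 0.09223; trapped volume = 545.0 × 0.09223 = 50.265 mL.
Additional alveolar pressure from trapping ≈ V_trapped / C = 50.265 / 43.6 = 1.153 cmH2O.

1.2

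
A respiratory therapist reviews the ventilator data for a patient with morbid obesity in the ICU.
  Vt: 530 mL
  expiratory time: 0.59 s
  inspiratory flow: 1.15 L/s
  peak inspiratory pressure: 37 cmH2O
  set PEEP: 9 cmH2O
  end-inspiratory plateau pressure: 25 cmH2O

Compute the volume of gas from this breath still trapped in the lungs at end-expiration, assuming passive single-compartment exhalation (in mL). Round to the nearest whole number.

R = (PIP − Pplat)/V̇ = (37 − 25) / 1.15 = 12.0/1.15 = 10.435 cmH2O·s/L.
C = Vt/(Pplat − PEEP) = 530.0 / (25 − 9) = 530.0/16.0 = 33.125 mL/cmH2O.
τ = R × C = 10.435 × 0.03313 L/cmH2O = 0.3457 s.
Fraction remaining = e^(−Te/τ) = e^(−0.59/0.3457) = 0.1815.
Trapped volume = 530.0 × 0.1815 = 96.195 mL.

96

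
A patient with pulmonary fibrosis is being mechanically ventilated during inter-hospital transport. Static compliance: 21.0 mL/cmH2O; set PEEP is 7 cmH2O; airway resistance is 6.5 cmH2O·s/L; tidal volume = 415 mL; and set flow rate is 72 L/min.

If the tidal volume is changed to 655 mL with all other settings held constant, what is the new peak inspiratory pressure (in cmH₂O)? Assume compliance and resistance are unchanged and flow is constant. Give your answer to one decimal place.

46.0

Flow: 72 L/min ÷ 60 = 1.2 L/s.
PIP = Vt/C + R·V̇ + PEEP (constant-flow equation of motion).
Only the elastic term changes: ΔPIP = ΔVt / C = (655 − 415) / 21.0 = 11.429 cmH2O.
Original PIP = 415/21.0 + 6.5×1.2 + 7 = 34.562 cmH2O; new PIP = 34.562 + (11.429) = 45.991 cmH2O.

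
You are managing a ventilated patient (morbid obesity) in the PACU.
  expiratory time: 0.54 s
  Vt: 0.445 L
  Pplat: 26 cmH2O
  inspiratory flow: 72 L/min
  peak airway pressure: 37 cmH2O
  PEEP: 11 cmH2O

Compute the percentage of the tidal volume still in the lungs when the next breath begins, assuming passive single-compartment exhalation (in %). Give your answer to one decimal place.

Flow: 72 L/min ÷ 60 = 1.2 L/s.
R = (PIP − Pplat)/V̇ = (37 − 26) / 1.2 = 11.0/1.2 = 9.167 cmH2O·s/L.
C = Vt/(Pplat − PEEP) = 445.0 / (26 − 11) = 445.0/15.0 = 29.667 mL/cmH2O.
τ = R × C = 9.167 × 0.02967 L/cmH2O = 0.272 s.
Fraction remaining at end-expiration = e^(−Te/τ) = e^(−0.54/0.272) = 0.1373 → 13.73%.

13.7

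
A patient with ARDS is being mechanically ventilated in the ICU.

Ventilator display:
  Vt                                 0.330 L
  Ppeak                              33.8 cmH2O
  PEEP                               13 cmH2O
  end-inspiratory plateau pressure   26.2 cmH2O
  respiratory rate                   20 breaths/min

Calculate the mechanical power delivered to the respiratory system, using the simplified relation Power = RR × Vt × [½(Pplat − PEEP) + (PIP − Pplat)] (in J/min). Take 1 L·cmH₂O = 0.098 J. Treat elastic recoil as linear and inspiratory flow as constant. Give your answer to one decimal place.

Per-breath work = Vt × [½(Pplat−PEEP) + (PIP−Pplat)] = 0.330 × [0.5×13.2 + 7.6] = 0.330 × 14.2 = 4.686 L·cmH2O.
Power = 20 × 4.686 = 93.72 L·cmH2O/min.
× 0.098 J/(L·cmH2O) → 9.185 J/min.

9.2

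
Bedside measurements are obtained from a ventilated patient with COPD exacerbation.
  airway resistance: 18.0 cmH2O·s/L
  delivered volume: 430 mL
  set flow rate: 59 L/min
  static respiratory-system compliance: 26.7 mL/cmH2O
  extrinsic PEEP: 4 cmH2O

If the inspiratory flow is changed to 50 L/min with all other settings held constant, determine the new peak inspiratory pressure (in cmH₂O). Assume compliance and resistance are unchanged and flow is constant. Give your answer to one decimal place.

35.1

Flow: 59 L/min ÷ 60 = 0.9833 L/s.
New flow: 50 L/min ÷ 60 = 0.8333 L/s.
PIP = Vt/C + R·V̇ + PEEP (constant-flow equation of motion).
Only the resistive term changes: ΔPIP = R × ΔV̇ = 18.0 × (0.8333 − 0.9833) = 18.0 × -0.15 = -2.7 cmH2O.
Original PIP = 430/26.7 + 18.0×0.9833 + 4 = 37.804 cmH2O; new PIP = 37.804 + (-2.7) = 35.104 cmH2O.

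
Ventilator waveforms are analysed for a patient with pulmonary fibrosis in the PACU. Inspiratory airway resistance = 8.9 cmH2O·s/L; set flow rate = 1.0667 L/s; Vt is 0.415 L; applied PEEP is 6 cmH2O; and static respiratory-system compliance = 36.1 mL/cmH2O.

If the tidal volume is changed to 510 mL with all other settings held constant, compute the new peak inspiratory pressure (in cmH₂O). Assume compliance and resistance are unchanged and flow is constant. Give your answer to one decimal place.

PIP = Vt/C + R·V̇ + PEEP (constant-flow equation of motion).
Only the elastic term changes: ΔPIP = ΔVt / C = (510 − 415) / 36.1 = 2.632 cmH2O.
Original PIP = 415/36.1 + 8.9×1.0667 + 6 = 26.989 cmH2O; new PIP = 26.989 + (2.632) = 29.621 cmH2O.

29.6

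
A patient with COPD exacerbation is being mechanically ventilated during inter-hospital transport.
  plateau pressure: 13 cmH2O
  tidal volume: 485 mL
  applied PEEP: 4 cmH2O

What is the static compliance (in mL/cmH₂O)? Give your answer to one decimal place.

Cstat = Vt / (Pplat − PEEP) = 485 / (13 − 4) = 485 / 9.0 = 53.889 mL/cmH2O.

53.9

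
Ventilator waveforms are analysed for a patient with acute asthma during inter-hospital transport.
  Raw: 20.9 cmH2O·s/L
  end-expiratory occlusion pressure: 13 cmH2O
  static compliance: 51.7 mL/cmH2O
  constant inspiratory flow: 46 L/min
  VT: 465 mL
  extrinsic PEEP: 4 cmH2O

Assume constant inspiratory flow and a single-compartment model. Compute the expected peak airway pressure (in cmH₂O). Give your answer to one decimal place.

Flow: 46 L/min ÷ 60 = 0.7667 L/s.
Total PEEP = 13 cmH2O (set 4 + intrinsic 9); this is the baseline alveolar pressure.
Equation of motion (constant flow): PIP = Vt/C + R·V̇ + PEEP.
PIP = 465/51.7 + 20.9×0.7667 + 13 = 8.994 + 16.024 + 13 = 38.018 cmH2O.

38.0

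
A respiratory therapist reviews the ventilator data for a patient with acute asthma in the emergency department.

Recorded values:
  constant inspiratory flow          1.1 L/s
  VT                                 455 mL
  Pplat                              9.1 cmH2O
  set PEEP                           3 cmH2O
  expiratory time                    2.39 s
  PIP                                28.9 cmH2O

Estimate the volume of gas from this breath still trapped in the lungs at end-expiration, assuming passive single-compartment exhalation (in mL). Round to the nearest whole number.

77

R = (PIP − Pplat)/V̇ = (28.9 − 9.1) / 1.1 = 19.8/1.1 = 18.0 cmH2O·s/L.
C = Vt/(Pplat − PEEP) = 455.0 / (9.1 − 3) = 455.0/6.1 = 74.59 mL/cmH2O.
τ = R × C = 18.0 × 0.07459 L/cmH2O = 1.343 s.
Fraction remaining = e^(−Te/τ) = e^(−2.39/1.343) = 0.1687.
Trapped volume = 455.0 × 0.1687 = 76.759 mL.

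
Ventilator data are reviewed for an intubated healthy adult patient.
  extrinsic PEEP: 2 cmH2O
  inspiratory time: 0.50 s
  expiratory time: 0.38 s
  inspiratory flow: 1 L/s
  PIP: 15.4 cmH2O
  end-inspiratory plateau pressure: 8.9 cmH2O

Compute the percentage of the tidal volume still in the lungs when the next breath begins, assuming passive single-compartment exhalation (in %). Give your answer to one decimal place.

44.6

Vt = flow × Ti = 1 L/s × 0.50 s × 1000 mL/L = 500.0 mL.
R = (PIP − Pplat)/V̇ = (15.4 − 8.9) / 1 = 6.5/1 = 6.5 cmH2O·s/L.
C = Vt/(Pplat − PEEP) = 500.0 / (8.9 − 2) = 500.0/6.9 = 72.464 mL/cmH2O.
τ = R × C = 6.5 × 0.07246 L/cmH2O = 0.471 s.
Fraction remaining at end-expiration = e^(−Te/τ) = e^(−0.38/0.471) = 0.4463 → 44.63%.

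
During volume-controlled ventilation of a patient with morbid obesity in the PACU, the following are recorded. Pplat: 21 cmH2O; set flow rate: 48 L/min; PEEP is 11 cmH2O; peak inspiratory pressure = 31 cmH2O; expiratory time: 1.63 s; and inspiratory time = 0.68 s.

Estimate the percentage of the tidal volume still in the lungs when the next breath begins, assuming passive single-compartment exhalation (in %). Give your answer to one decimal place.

Flow: 48 L/min ÷ 60 = 0.8 L/s.
Vt = flow × Ti = 0.8 L/s × 0.68 s × 1000 mL/L = 544.0 mL.
R = (PIP − Pplat)/V̇ = (31 − 21) / 0.8 = 10.0/0.8 = 12.5 cmH2O·s/L.
C = Vt/(Pplat − PEEP) = 544.0 / (21 − 11) = 544.0/10.0 = 54.4 mL/cmH2O.
τ = R × C = 12.5 × 0.0544 L/cmH2O = 0.68 s.
Fraction remaining at end-expiration = e^(−Te/τ) = e^(−1.63/0.68) = 0.09099 → 9.099%.

9.1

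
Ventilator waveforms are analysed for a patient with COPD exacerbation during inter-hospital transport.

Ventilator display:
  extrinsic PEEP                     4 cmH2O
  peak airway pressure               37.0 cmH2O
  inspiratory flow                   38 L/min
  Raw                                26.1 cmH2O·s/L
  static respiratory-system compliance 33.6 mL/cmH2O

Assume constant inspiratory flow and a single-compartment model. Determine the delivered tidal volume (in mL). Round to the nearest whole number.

553

Flow: 38 L/min ÷ 60 = 0.6333 L/s.
Equation of motion (constant flow): PIP = Vt/C + R·V̇ + PEEP.
Vt/C = PIP − R·V̇ − PEEP = 37.0 − 16.529 − 4 = 16.471 cmH2O.
Vt = C × 16.471 = 33.6 × 16.471 = 553.43 mL.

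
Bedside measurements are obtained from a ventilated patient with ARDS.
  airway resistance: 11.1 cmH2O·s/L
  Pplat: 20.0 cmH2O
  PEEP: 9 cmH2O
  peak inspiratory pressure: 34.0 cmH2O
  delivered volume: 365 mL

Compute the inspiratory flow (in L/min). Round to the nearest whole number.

76

flow = (PIP − Pplat) / Raw = (34.0 − 20.0) / 11.1 = 1.261 L/s × 60 = 75.66 L/min.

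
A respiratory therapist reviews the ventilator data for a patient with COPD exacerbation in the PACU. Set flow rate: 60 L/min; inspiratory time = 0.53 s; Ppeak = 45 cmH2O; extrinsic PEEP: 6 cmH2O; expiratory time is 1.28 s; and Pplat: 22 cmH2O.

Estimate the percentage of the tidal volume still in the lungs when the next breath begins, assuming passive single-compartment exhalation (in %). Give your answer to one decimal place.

Flow: 60 L/min ÷ 60 = 1 L/s.
Vt = flow × Ti = 1 L/s × 0.53 s × 1000 mL/L = 530.0 mL.
R = (PIP − Pplat)/V̇ = (45 − 22) / 1 = 23.0/1 = 23.0 cmH2O·s/L.
C = Vt/(Pplat − PEEP) = 530.0 / (22 − 6) = 530.0/16.0 = 33.125 mL/cmH2O.
τ = R × C = 23.0 × 0.03313 L/cmH2O = 0.762 s.
Fraction remaining at end-expiration = e^(−Te/τ) = e^(−1.28/0.762) = 0.1864 → 18.64%.

18.6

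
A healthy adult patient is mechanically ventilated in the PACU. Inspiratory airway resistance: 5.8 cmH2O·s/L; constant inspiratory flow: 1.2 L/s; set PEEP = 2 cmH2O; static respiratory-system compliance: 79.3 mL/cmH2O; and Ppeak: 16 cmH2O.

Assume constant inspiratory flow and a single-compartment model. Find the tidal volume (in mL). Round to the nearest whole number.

558

Equation of motion (constant flow): PIP = Vt/C + R·V̇ + PEEP.
Vt/C = PIP − R·V̇ − PEEP = 16 − 6.96 − 2 = 7.04 cmH2O.
Vt = C × 7.04 = 79.3 × 7.04 = 558.27 mL.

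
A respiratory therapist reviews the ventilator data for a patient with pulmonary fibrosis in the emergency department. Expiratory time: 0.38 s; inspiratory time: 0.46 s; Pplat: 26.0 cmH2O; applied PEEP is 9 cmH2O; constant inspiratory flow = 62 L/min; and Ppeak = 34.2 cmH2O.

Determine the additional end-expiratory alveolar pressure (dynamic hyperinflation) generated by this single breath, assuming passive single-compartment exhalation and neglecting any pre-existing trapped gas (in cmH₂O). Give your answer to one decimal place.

Flow: 62 L/min ÷ 60 = 1.0333 L/s.
Vt = flow × Ti = 1.0333 L/s × 0.46 s × 1000 mL/L = 475.32 mL.
R = (PIP − Pplat)/V̇ = (34.2 − 26.0) / 1.0333 = 8.2/1.0333 = 7.936 cmH2O·s/L.
C = Vt/(Pplat − PEEP) = 475.32 / (26.0 − 9) = 475.32/17.0 = 27.96 mL/cmH2O.
τ = R × C = 7.936 × 0.02796 L/cmH2O = 0.2219 s.
Fraction remaining = e^(−Te/τ) = e^(−0.38/0.2219) = 0.1804; trapped volume = 475.32 × 0.1804 = 85.748 mL.
Additional alveolar pressure from trapping ≈ V_trapped / C = 85.748 / 27.96 = 3.067 cmH2O.

3.1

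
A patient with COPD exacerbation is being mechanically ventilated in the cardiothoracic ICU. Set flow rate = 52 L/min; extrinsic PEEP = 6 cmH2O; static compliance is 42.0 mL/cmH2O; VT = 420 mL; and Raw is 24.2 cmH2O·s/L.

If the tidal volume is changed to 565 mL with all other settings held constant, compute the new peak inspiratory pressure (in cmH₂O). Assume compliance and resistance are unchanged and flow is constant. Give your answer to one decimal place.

Flow: 52 L/min ÷ 60 = 0.8667 L/s.
PIP = Vt/C + R·V̇ + PEEP (constant-flow equation of motion).
Only the elastic term changes: ΔPIP = ΔVt / C = (565 − 420) / 42.0 = 3.452 cmH2O.
Original PIP = 420/42.0 + 24.2×0.8667 + 6 = 36.974 cmH2O; new PIP = 36.974 + (3.452) = 40.426 cmH2O.

40.4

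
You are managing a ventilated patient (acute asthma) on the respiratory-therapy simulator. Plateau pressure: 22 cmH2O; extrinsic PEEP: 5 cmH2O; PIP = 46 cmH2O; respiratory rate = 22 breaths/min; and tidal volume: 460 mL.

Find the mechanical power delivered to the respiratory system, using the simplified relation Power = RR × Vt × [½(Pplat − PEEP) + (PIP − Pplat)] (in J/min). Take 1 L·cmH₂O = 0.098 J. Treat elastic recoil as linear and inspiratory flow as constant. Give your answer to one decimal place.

32.2

Per-breath work = Vt × [½(Pplat−PEEP) + (PIP−Pplat)] = 0.460 × [0.5×17.0 + 24.0] = 0.460 × 32.5 = 14.95 L·cmH2O.
Power = 22 × 14.95 = 328.9 L·cmH2O/min.
× 0.098 J/(L·cmH2O) → 32.232 J/min.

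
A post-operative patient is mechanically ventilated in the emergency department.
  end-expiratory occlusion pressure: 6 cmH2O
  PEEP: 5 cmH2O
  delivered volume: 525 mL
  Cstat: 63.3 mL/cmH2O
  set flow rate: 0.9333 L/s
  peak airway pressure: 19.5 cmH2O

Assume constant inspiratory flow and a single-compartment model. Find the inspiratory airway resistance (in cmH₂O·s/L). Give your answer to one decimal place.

Total PEEP = 6 cmH2O (set 5 + intrinsic 1); this is the baseline alveolar pressure.
Equation of motion (constant flow): PIP = Vt/C + R·V̇ + PEEP.
R·V̇ = PIP − Vt/C − PEEP = 19.5 − 525/63.3 − 6 = 19.5 − 8.294 − 6 = 5.206 cmH2O.
R = 5.206 / 0.9333 = 5.578 cmH2O·s/L.

5.6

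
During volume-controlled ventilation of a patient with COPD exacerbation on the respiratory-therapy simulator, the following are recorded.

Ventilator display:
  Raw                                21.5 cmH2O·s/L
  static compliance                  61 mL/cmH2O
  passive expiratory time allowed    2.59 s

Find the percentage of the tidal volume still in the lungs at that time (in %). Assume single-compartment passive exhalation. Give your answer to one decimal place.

13.9

τ = R × C = 21.5 × 61 mL/cmH2O = 21.5 × 0.061 L/cmH2O = 1.312 s.
Passive exhalation: V(t)/V₀ = e^(−t/τ) = e^(−2.59/1.312) = 0.1389.
Fraction remaining = 0.1389 → 13.89%.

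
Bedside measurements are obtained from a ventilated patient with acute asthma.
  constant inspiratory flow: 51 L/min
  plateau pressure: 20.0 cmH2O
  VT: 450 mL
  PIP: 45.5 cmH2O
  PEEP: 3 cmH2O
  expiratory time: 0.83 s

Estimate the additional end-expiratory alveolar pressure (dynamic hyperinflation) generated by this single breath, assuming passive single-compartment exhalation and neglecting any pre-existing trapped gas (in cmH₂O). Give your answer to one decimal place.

6.0

Flow: 51 L/min ÷ 60 = 0.85 L/s.
R = (PIP − Pplat)/V̇ = (45.5 − 20.0) / 0.85 = 25.5/0.85 = 30.0 cmH2O·s/L.
C = Vt/(Pplat − PEEP) = 450.0 / (20.0 − 3) = 450.0/17.0 = 26.471 mL/cmH2O.
τ = R × C = 30.0 × 0.02647 L/cmH2O = 0.7941 s.
Fraction remaining = e^(−Te/τ) = e^(−0.83/0.7941) = 0.3516; trapped volume = 450.0 × 0.3516 = 158.22 mL.
Additional alveolar pressure from trapping ≈ V_trapped / C = 158.22 / 26.471 = 5.977 cmH2O.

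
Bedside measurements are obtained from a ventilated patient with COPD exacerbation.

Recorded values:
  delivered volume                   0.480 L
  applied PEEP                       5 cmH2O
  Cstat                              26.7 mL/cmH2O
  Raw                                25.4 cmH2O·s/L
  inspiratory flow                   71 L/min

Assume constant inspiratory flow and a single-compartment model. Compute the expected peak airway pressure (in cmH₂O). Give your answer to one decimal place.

Flow: 71 L/min ÷ 60 = 1.1833 L/s.
Equation of motion (constant flow): PIP = Vt/C + R·V̇ + PEEP.
PIP = 480/26.7 + 25.4×1.1833 + 5 = 17.978 + 30.056 + 5 = 53.034 cmH2O.

53.0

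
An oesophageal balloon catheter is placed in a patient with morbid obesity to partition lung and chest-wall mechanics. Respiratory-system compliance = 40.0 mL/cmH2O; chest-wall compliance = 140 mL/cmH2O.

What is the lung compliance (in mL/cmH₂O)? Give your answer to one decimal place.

56.0

1/CL = 1/Crs − 1/Ccw.
1/CL = 1/40.0 − 1/140 = 0.01786.
CL = 55.991 mL/cmH2O.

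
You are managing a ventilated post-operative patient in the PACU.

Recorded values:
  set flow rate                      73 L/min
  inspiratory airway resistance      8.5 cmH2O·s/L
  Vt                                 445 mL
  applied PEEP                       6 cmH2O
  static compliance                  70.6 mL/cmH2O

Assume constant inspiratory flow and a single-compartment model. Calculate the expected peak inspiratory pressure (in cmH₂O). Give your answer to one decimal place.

22.6

Flow: 73 L/min ÷ 60 = 1.2167 L/s.
Equation of motion (constant flow): PIP = Vt/C + R·V̇ + PEEP.
PIP = 445/70.6 + 8.5×1.2167 + 6 = 6.303 + 10.342 + 6 = 22.645 cmH2O.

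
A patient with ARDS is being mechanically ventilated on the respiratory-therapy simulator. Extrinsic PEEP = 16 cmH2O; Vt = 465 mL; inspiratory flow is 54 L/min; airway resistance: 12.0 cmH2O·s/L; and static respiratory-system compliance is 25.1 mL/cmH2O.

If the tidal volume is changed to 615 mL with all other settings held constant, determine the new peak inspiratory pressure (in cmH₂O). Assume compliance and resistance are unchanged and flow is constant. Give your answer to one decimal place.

51.3

Flow: 54 L/min ÷ 60 = 0.9 L/s.
PIP = Vt/C + R·V̇ + PEEP (constant-flow equation of motion).
Only the elastic term changes: ΔPIP = ΔVt / C = (615 − 465) / 25.1 = 5.976 cmH2O.
Original PIP = 465/25.1 + 12.0×0.9 + 16 = 45.326 cmH2O; new PIP = 45.326 + (5.976) = 51.302 cmH2O.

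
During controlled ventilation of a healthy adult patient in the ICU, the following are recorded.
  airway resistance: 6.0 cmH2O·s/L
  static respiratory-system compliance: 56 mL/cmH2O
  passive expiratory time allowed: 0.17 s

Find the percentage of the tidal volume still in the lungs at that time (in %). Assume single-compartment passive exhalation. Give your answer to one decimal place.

τ = R × C = 6.0 × 56 mL/cmH2O = 6.0 × 0.056 L/cmH2O = 0.336 s.
Passive exhalation: V(t)/V₀ = e^(−t/τ) = e^(−0.17/0.336) = 0.6029.
Fraction remaining = 0.6029 → 60.29%.

60.3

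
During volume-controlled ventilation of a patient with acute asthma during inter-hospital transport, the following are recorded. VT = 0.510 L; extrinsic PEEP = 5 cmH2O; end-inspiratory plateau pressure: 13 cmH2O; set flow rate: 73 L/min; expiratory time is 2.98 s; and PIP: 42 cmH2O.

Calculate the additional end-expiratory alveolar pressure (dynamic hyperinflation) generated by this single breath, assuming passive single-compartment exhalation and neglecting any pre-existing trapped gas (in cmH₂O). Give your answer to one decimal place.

1.1

Flow: 73 L/min ÷ 60 = 1.2167 L/s.
R = (PIP − Pplat)/V̇ = (42 − 13) / 1.2167 = 29.0/1.2167 = 23.835 cmH2O·s/L.
C = Vt/(Pplat − PEEP) = 510.0 / (13 − 5) = 510.0/8.0 = 63.75 mL/cmH2O.
τ = R × C = 23.835 × 0.06375 L/cmH2O = 1.519 s.
Fraction remaining = e^(−Te/τ) = e^(−2.98/1.519) = 0.1406; trapped volume = 510.0 × 0.1406 = 71.706 mL.
Additional alveolar pressure from trapping ≈ V_trapped / C = 71.706 / 63.75 = 1.125 cmH2O.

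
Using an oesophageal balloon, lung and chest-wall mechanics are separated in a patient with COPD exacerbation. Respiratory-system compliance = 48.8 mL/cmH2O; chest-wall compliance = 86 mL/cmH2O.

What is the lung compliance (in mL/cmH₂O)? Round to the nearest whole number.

1/CL = 1/Crs − 1/Ccw.
1/CL = 1/48.8 − 1/86 = 0.008864.
CL = 112.82 mL/cmH2O.

113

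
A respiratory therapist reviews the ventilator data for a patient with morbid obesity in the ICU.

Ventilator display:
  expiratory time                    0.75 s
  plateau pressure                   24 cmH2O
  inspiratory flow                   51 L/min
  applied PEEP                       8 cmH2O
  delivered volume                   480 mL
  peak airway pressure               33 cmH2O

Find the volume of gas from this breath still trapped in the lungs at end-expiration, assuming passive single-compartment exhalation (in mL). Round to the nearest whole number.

Flow: 51 L/min ÷ 60 = 0.85 L/s.
R = (PIP − Pplat)/V̇ = (33 − 24) / 0.85 = 9.0/0.85 = 10.588 cmH2O·s/L.
C = Vt/(Pplat − PEEP) = 480.0 / (24 − 8) = 480.0/16.0 = 30.0 mL/cmH2O.
τ = R × C = 10.588 × 0.03 L/cmH2O = 0.3176 s.
Fraction remaining = e^(−Te/τ) = e^(−0.75/0.3176) = 0.09428.
Trapped volume = 480.0 × 0.09428 = 45.254 mL.

45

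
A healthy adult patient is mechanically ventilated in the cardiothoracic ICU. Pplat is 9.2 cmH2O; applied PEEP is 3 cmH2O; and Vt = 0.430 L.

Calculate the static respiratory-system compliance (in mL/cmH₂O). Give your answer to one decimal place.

Cstat = Vt / (Pplat − PEEP) = 430 / (9.2 − 3) = 430 / 6.2 = 69.355 mL/cmH2O.

69.4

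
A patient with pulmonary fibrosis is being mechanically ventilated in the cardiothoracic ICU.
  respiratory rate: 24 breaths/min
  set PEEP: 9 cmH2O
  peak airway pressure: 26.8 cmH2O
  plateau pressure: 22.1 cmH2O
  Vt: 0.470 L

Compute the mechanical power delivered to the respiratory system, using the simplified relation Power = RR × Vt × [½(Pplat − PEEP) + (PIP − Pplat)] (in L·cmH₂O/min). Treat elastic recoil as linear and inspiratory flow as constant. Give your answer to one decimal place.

Per-breath work = Vt × [½(Pplat−PEEP) + (PIP−Pplat)] = 0.470 × [0.5×13.1 + 4.7] = 0.470 × 11.25 = 5.288 L·cmH2O.
Power = 24 × 5.288 = 126.91 L·cmH2O/min.

126.9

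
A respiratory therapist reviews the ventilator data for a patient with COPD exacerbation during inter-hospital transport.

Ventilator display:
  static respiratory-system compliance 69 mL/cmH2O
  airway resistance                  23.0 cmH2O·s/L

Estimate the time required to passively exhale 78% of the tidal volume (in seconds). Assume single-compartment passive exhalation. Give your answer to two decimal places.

2.40

τ = R × C = 23.0 × 69 mL/cmH2O = 23.0 × 0.069 L/cmH2O = 1.587 s.
Exhaled fraction f = 1 − e^(−t/τ) → t = −τ·ln(1 − f) = −1.587·ln(0.22) = 2.403 s.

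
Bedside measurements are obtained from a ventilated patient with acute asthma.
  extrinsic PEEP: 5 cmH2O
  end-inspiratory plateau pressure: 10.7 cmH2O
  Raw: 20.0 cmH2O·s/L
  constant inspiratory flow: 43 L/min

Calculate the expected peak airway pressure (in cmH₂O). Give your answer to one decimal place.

Flow: 43 L/min ÷ 60 = 0.7167 L/s.
PIP = Pplat + Raw × flow = 10.7 + 20.0 × 0.7167 = 10.7 + 14.334 = 25.034 cmH2O.

25.0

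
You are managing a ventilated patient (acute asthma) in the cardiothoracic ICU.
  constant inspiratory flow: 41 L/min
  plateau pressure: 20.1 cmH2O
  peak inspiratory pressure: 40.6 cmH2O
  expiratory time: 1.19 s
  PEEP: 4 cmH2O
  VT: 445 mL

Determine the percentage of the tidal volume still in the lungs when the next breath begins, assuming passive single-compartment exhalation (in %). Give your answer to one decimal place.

23.8

Flow: 41 L/min ÷ 60 = 0.6833 L/s.
R = (PIP − Pplat)/V̇ = (40.6 − 20.1) / 0.6833 = 20.5/0.6833 = 30.001 cmH2O·s/L.
C = Vt/(Pplat − PEEP) = 445.0 / (20.1 − 4) = 445.0/16.1 = 27.64 mL/cmH2O.
τ = R × C = 30.001 × 0.02764 L/cmH2O = 0.8292 s.
Fraction remaining at end-expiration = e^(−Te/τ) = e^(−1.19/0.8292) = 0.2381 → 23.81%.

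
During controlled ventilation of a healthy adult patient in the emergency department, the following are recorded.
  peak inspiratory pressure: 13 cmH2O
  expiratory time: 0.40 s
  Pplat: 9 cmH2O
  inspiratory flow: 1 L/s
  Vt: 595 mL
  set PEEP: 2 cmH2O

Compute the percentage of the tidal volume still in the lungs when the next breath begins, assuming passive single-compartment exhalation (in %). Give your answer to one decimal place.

30.8

R = (PIP − Pplat)/V̇ = (13 − 9) / 1 = 4.0/1 = 4.0 cmH2O·s/L.
C = Vt/(Pplat − PEEP) = 595.0 / (9 − 2) = 595.0/7.0 = 85.0 mL/cmH2O.
τ = R × C = 4.0 × 0.085 L/cmH2O = 0.34 s.
Fraction remaining at end-expiration = e^(−Te/τ) = e^(−0.40/0.34) = 0.3084 → 30.84%.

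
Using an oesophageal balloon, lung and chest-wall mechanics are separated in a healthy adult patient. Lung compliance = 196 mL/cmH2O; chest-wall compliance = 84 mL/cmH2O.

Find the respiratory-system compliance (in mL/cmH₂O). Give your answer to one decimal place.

58.8

Lung and chest wall are elastances in series: 1/Crs = 1/CL + 1/Ccw.
1/Crs = 1/196 + 1/84 = 0.01701.
Crs = 58.789 mL/cmH2O.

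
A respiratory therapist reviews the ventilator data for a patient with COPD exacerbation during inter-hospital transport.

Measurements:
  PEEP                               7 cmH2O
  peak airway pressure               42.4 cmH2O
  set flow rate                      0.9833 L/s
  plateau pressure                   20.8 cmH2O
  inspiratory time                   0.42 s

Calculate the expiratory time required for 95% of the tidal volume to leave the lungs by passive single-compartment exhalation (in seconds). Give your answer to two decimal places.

Vt = flow × Ti = 0.9833 L/s × 0.42 s × 1000 mL/L = 412.99 mL.
R = (PIP − Pplat)/V̇ = (42.4 − 20.8) / 0.9833 = 21.6/0.9833 = 21.967 cmH2O·s/L.
C = Vt/(Pplat − PEEP) = 412.99 / (20.8 − 7) = 412.99/13.8 = 29.927 mL/cmH2O.
τ = R × C = 21.967 × 0.02993 L/cmH2O = 0.6575 s.
t = −τ·ln(1 − 0.95) = −0.6575·ln(0.05) = 1.97 s.

1.97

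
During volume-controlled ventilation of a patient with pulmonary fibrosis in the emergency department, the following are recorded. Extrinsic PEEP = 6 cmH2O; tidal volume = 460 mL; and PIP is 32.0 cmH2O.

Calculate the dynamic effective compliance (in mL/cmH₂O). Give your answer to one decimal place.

17.7

Dynamic compliance = Vt / (PIP − PEEP) = 460 / (32.0 − 6) = 460 / 26.0 = 17.692 mL/cmH2O.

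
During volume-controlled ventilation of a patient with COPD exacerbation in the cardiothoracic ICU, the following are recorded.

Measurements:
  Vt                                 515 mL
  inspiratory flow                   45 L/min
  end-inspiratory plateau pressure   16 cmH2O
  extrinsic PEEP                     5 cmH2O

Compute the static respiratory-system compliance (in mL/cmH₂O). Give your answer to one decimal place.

Cstat = Vt / (Pplat − PEEP) = 515 / (16 − 5) = 515 / 11.0 = 46.818 mL/cmH2O.

46.8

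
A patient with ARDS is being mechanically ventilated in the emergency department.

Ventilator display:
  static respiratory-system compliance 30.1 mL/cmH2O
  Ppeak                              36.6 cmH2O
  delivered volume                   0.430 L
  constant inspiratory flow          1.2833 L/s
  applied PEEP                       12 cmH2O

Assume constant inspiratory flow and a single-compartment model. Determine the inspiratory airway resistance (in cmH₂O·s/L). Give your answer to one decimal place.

8.0

Equation of motion (constant flow): PIP = Vt/C + R·V̇ + PEEP.
R·V̇ = PIP − Vt/C − PEEP = 36.6 − 430/30.1 − 12 = 36.6 − 14.286 − 12 = 10.314 cmH2O.
R = 10.314 / 1.2833 = 8.037 cmH2O·s/L.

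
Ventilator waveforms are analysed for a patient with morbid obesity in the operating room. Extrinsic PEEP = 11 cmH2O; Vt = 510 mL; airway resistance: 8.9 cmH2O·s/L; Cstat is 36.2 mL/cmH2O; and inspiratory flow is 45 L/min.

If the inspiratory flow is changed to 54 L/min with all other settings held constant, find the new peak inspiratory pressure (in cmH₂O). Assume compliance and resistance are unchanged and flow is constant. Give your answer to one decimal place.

Flow: 45 L/min ÷ 60 = 0.75 L/s.
New flow: 54 L/min ÷ 60 = 0.9 L/s.
PIP = Vt/C + R·V̇ + PEEP (constant-flow equation of motion).
Only the resistive term changes: ΔPIP = R × ΔV̇ = 8.9 × (0.9 − 0.75) = 8.9 × 0.15 = 1.335 cmH2O.
Original PIP = 510/36.2 + 8.9×0.75 + 11 = 31.763 cmH2O; new PIP = 31.763 + (1.335) = 33.098 cmH2O.

33.1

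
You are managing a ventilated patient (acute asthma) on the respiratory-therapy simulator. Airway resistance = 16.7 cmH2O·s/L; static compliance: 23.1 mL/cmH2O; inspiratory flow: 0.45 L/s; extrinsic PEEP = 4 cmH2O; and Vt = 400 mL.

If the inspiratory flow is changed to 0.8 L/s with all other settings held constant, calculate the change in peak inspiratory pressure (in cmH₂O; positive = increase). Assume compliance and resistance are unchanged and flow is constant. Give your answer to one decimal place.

5.8

PIP = Vt/C + R·V̇ + PEEP (constant-flow equation of motion).
Only the resistive term changes: ΔPIP = R × ΔV̇ = 16.7 × (0.8 − 0.45) = 16.7 × 0.35 = 5.845 cmH2O.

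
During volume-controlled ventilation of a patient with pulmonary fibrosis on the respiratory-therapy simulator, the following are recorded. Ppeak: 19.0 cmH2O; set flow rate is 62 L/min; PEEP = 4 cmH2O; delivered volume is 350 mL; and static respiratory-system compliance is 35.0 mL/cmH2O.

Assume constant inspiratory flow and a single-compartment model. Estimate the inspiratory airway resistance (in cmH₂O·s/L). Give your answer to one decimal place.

Flow: 62 L/min ÷ 60 = 1.0333 L/s.
Equation of motion (constant flow): PIP = Vt/C + R·V̇ + PEEP.
R·V̇ = PIP − Vt/C − PEEP = 19.0 − 350/35.0 − 4 = 19.0 − 10.0 − 4 = 5.0 cmH2O.
R = 5.0 / 1.0333 = 4.839 cmH2O·s/L.

4.8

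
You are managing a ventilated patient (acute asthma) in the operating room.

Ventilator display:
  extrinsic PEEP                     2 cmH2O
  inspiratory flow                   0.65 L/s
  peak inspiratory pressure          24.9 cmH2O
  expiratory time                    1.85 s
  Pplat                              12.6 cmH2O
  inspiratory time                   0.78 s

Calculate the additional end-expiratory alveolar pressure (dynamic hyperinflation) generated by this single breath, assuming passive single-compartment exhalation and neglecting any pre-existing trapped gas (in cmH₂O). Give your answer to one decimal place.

Vt = flow × Ti = 0.65 L/s × 0.78 s × 1000 mL/L = 507.0 mL.
R = (PIP − Pplat)/V̇ = (24.9 − 12.6) / 0.65 = 12.3/0.65 = 18.923 cmH2O·s/L.
C = Vt/(Pplat − PEEP) = 507.0 / (12.6 − 2) = 507.0/10.6 = 47.83 mL/cmH2O.
τ = R × C = 18.923 × 0.04783 L/cmH2O = 0.9051 s.
Fraction remaining = e^(−Te/τ) = e^(−1.85/0.9051) = 0.1295; trapped volume = 507.0 × 0.1295 = 65.657 mL.
Additional alveolar pressure from trapping ≈ V_trapped / C = 65.657 / 47.83 = 1.373 cmH2O.

1.4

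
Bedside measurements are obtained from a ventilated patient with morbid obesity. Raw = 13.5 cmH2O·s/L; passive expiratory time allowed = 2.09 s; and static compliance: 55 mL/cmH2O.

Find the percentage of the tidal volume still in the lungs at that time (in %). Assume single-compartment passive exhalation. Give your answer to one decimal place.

6.0

τ = R × C = 13.5 × 55 mL/cmH2O = 13.5 × 0.055 L/cmH2O = 0.7425 s.
Passive exhalation: V(t)/V₀ = e^(−t/τ) = e^(−2.09/0.7425) = 0.05992.
Fraction remaining = 0.05992 → 5.992%.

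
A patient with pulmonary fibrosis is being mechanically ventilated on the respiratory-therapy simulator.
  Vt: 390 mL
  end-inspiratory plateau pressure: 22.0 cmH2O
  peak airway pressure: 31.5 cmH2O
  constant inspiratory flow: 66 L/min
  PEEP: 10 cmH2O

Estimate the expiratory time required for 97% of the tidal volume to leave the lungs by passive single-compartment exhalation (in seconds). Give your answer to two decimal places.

0.98

Flow: 66 L/min ÷ 60 = 1.1 L/s.
R = (PIP − Pplat)/V̇ = (31.5 − 22.0) / 1.1 = 9.5/1.1 = 8.636 cmH2O·s/L.
C = Vt/(Pplat − PEEP) = 390.0 / (22.0 − 10) = 390.0/12.0 = 32.5 mL/cmH2O.
τ = R × C = 8.636 × 0.0325 L/cmH2O = 0.2807 s.
t = −τ·ln(1 − 0.97) = −0.2807·ln(0.03) = 0.9843 s.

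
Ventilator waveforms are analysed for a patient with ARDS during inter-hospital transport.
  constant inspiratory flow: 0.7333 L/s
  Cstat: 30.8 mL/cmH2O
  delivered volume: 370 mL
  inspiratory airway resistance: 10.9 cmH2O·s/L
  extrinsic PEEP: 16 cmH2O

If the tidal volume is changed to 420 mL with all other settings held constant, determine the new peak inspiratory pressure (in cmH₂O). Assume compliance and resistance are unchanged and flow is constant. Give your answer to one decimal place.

PIP = Vt/C + R·V̇ + PEEP (constant-flow equation of motion).
Only the elastic term changes: ΔPIP = ΔVt / C = (420 − 370) / 30.8 = 1.623 cmH2O.
Original PIP = 370/30.8 + 10.9×0.7333 + 16 = 36.006 cmH2O; new PIP = 36.006 + (1.623) = 37.629 cmH2O.

37.6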